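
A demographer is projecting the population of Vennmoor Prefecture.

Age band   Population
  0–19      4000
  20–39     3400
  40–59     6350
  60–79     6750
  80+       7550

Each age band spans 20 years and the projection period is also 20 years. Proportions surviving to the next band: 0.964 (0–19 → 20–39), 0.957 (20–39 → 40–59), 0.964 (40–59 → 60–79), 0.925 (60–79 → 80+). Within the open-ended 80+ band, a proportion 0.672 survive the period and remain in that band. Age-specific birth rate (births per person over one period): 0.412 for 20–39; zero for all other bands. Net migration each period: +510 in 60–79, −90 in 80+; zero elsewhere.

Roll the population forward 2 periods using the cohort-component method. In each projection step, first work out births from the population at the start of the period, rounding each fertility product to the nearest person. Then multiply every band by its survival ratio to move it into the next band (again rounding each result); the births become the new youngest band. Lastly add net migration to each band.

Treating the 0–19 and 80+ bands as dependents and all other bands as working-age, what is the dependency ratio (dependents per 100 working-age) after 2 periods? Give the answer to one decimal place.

Let band 1 be 0–19 through band 5 = 80+.
— Period 1 —
Births: 3400 * 0.412 = 1401
Band 2: 4000 * 0.964 = 3856
Band 3: 3400 * 0.957 = 3254
Band 4: 6350 * 0.964 = 6121
Band 5: 6750 * 0.925 + 7550 * 0.672 = 6244 + 5074 = 11318
Net migration: Band 4 + 510 → 6631; Band 5 − 90 → 11228
Giving 1401 / 3856 / 3254 / 6631 / 11228.
— Period 2 —
Births: 3856 * 0.412 = 1589
Band 2: 1401 * 0.964 = 1351
Band 3: 3856 * 0.957 = 3690
Band 4: 3254 * 0.964 = 3137
Band 5: 6631 * 0.925 + 11228 * 0.672 = 6134 + 7545 = 13679
Net migration: Band 4 + 510 → 3647; Band 5 − 90 → 13589
Giving 1589 / 1351 / 3690 / 3647 / 13589.
Dependents (band 0–19 + band 80+) = 1589 + 13589 = 15178; working-age = 8688; ratio = 15178/8688 × 100 = 174.7

174.7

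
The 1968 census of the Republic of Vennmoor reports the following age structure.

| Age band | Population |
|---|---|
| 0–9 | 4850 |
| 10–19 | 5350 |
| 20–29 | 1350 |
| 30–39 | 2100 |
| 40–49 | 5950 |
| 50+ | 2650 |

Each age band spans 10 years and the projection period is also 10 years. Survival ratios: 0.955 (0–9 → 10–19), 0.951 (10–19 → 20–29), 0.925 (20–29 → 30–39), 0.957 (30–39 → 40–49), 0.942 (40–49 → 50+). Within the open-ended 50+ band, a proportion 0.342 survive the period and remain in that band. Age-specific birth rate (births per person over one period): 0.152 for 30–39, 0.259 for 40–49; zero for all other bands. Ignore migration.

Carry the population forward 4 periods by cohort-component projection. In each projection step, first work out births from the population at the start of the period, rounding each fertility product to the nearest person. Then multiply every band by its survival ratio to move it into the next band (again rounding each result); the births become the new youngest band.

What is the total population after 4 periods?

13983

Let group 1 be 0–9 through group 6 = 50+.
— Period 1 —
Births: 2100 × 0.152 = 319, 5950 × 0.259 = 1541 ⇒ total 1860
Group 2: 4850 × 0.955 = 4632
Group 3: 5350 × 0.951 = 5088
Group 4: 1350 × 0.925 = 1249
Group 5: 2100 × 0.957 = 2010
Group 6: 5950 × 0.942 + 2650 × 0.342 = 5605 + 906 = 6511
Giving 1860 / 4632 / 5088 / 1249 / 2010 / 6511.
— Period 2 —
Births: 1249 × 0.152 = 190, 2010 × 0.259 = 521 ⇒ total 711
Group 2: 1860 × 0.955 = 1776
Group 3: 4632 × 0.951 = 4405
Group 4: 5088 × 0.925 = 4706
Group 5: 1249 × 0.957 = 1195
Group 6: 2010 × 0.942 + 6511 × 0.342 = 1893 + 2227 = 4120
Giving 711 / 1776 / 4405 / 4706 / 1195 / 4120.
— Period 3 —
Births: 4706 × 0.152 = 715, 1195 × 0.259 = 310 ⇒ total 1025
Group 2: 711 × 0.955 = 679
Group 3: 1776 × 0.951 = 1689
Group 4: 4405 × 0.925 = 4075
Group 5: 4706 × 0.957 = 4504
Group 6: 1195 × 0.942 + 4120 × 0.342 = 1126 + 1409 = 2535
Giving 1025 / 679 / 1689 / 4075 / 4504 / 2535.
— Period 4 —
Births: 4075 × 0.152 = 619, 4504 × 0.259 = 1167 ⇒ total 1786
Group 2: 1025 × 0.955 = 979
Group 3: 679 × 0.951 = 646
Group 4: 1689 × 0.925 = 1562
Group 5: 4075 × 0.957 = 3900
Group 6: 4504 × 0.942 + 2535 × 0.342 = 4243 + 867 = 5110
Giving 1786 / 979 / 646 / 1562 / 3900 / 5110.
Total after period 4: 1786 + 979 + 646 + 1562 + 3900 + 5110 = 13983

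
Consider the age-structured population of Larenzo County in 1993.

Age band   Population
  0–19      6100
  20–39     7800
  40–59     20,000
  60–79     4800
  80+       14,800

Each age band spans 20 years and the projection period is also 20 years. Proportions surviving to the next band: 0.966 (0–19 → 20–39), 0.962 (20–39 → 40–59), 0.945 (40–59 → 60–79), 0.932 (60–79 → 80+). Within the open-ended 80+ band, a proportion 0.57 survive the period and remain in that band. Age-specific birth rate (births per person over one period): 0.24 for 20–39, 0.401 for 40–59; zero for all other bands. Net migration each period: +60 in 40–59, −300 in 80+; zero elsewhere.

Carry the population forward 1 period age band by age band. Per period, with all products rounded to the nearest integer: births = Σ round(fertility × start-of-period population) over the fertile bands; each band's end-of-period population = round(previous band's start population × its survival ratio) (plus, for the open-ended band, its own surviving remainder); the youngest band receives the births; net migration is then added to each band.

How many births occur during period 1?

Period 1:
Births: 7800 × 0.24 = 1872 ; 20000 × 0.401 = 8020 → total 9892
20–39: 6100 × 0.966 = 5893
40–59: 7800 × 0.962 = 7504
60–79: 20000 × 0.945 = 18900
80+: 4800 × 0.932 + 14800 × 0.57 = 4474 + 8436 = 12910
Net migration: 40–59 + 60 → 7564; 80+ − 300 → 12610
End of period: [9892, 5893, 7564, 18900, 12610]

9892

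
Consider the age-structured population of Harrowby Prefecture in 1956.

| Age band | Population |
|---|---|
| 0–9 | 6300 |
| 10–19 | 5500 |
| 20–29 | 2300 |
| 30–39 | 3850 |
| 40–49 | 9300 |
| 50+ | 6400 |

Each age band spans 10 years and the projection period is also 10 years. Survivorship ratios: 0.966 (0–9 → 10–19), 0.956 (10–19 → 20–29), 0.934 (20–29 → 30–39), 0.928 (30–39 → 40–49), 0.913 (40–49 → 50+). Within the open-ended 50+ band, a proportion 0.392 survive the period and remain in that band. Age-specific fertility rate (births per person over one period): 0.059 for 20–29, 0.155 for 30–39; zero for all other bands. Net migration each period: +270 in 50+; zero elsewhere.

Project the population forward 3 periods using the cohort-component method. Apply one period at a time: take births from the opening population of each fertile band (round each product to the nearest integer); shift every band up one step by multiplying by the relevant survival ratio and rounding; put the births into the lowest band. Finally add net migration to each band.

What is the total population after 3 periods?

17599

Let band 1 be 0–9 through band 6 = 50+.
Period 1:
Births: 2300 * 0.059 = 136  |  3850 * 0.155 = 597 — total 733
Band 2: 6300 * 0.966 = 6086
Band 3: 5500 * 0.956 = 5258
Band 4: 2300 * 0.934 = 2148
Band 5: 3850 * 0.928 = 3573
Band 6: 9300 * 0.913 + 6400 * 0.392 = 8491 + 2509 = 11000
Net migration: Band 6 + 270 → 11270
Population now: 0–9=733, 10–19=6086, 20–29=5258, 30–39=2148, 40–49=3573, 50+=11270
Period 2:
Births: 5258 * 0.059 = 310  |  2148 * 0.155 = 333 — total 643
Band 2: 733 * 0.966 = 708
Band 3: 6086 * 0.956 = 5818
Band 4: 5258 * 0.934 = 4911
Band 5: 2148 * 0.928 = 1993
Band 6: 3573 * 0.913 + 11270 * 0.392 = 3262 + 4418 = 7680
Net migration: Band 6 + 270 → 7950
Population now: 0–9=643, 10–19=708, 20–29=5818, 30–39=4911, 40–49=1993, 50+=7950
Period 3:
Births: 5818 * 0.059 = 343  |  4911 * 0.155 = 761 — total 1104
Band 2: 643 * 0.966 = 621
Band 3: 708 * 0.956 = 677
Band 4: 5818 * 0.934 = 5434
Band 5: 4911 * 0.928 = 4557
Band 6: 1993 * 0.913 + 7950 * 0.392 = 1820 + 3116 = 4936
Net migration: Band 6 + 270 → 5206
Population now: 0–9=1104, 10–19=621, 20–29=677, 30–39=5434, 40–49=4557, 50+=5206
Total after period 3: 1104 + 621 + 677 + 5434 + 4557 + 5206 = 17599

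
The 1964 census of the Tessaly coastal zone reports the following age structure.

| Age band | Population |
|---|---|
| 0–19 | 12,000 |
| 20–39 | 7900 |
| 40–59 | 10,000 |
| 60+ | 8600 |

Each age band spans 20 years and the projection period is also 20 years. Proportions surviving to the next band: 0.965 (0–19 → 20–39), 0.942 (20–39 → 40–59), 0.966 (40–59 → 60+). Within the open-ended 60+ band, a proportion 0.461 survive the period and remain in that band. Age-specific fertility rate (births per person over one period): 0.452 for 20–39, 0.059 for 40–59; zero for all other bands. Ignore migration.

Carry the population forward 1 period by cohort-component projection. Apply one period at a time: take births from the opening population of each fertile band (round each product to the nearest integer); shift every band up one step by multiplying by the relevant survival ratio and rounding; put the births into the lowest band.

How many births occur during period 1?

Period 1:
Births: 7900 × 0.452 = 3571  |  10000 × 0.059 = 590 ⇒ total 4161
20–39: 12000 × 0.965 = 11580
40–59: 7900 × 0.942 = 7442
60+: 10000 × 0.966 + 8600 × 0.461 = 9660 + 3965 = 13625
→ [4161, 11580, 7442, 13625]

4161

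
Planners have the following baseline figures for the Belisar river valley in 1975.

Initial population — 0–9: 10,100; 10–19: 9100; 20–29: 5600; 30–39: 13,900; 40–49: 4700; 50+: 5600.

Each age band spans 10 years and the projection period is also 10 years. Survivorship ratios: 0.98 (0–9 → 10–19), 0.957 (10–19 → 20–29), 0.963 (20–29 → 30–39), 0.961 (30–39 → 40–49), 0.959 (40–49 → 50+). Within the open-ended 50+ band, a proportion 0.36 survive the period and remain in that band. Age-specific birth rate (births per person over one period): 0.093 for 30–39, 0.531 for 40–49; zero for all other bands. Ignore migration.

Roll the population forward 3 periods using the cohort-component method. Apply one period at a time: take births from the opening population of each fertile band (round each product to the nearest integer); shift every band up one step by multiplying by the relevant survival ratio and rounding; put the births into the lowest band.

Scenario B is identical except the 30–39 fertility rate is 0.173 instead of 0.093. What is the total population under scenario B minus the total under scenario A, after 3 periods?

2136

Period 1.
Births: 13900 * 0.093 = 1293, 4700 * 0.531 = 2496 ⇒ total 3789
10–19: 10100 * 0.98 = 9898
20–29: 9100 * 0.957 = 8709
30–39: 5600 * 0.963 = 5393
40–49: 13900 * 0.961 = 13358
50+: 4700 * 0.959 + 5600 * 0.36 = 4507 + 2016 = 6523
→ [3789, 9898, 8709, 5393, 13358, 6523]
Period 2.
Births: 5393 * 0.093 = 502, 13358 * 0.531 = 7093 ⇒ total 7595
10–19: 3789 * 0.98 = 3713
20–29: 9898 * 0.957 = 9472
30–39: 8709 * 0.963 = 8387
40–49: 5393 * 0.961 = 5183
50+: 13358 * 0.959 + 6523 * 0.36 = 12810 + 2348 = 15158
→ [7595, 3713, 9472, 8387, 5183, 15158]
Period 3.
Births: 8387 * 0.093 = 780, 5183 * 0.531 = 2752 ⇒ total 3532
10–19: 7595 * 0.98 = 7443
20–29: 3713 * 0.957 = 3553
30–39: 9472 * 0.963 = 9122
40–49: 8387 * 0.961 = 8060
50+: 5183 * 0.959 + 15158 * 0.36 = 4970 + 5457 = 10427
→ [3532, 7443, 3553, 9122, 8060, 10427]
Scenario A total after 3 periods: 42137
Scenario B projection —
Period 1.
Births: 13900 * 0.173 = 2405, 4700 * 0.531 = 2496 ⇒ total 4901
10–19: 10100 * 0.98 = 9898
20–29: 9100 * 0.957 = 8709
30–39: 5600 * 0.963 = 5393
40–49: 13900 * 0.961 = 13358
50+: 4700 * 0.959 + 5600 * 0.36 = 4507 + 2016 = 6523
→ [4901, 9898, 8709, 5393, 13358, 6523]
Period 2.
Births: 5393 * 0.173 = 933, 13358 * 0.531 = 7093 ⇒ total 8026
10–19: 4901 * 0.98 = 4803
20–29: 9898 * 0.957 = 9472
30–39: 8709 * 0.963 = 8387
40–49: 5393 * 0.961 = 5183
50+: 13358 * 0.959 + 6523 * 0.36 = 12810 + 2348 = 15158
→ [8026, 4803, 9472, 8387, 5183, 15158]
Period 3.
Births: 8387 * 0.173 = 1451, 5183 * 0.531 = 2752 ⇒ total 4203
10–19: 8026 * 0.98 = 7865
20–29: 4803 * 0.957 = 4596
30–39: 9472 * 0.963 = 9122
40–49: 8387 * 0.961 = 8060
50+: 5183 * 0.959 + 15158 * 0.36 = 4970 + 5457 = 10427
→ [4203, 7865, 4596, 9122, 8060, 10427]
Scenario B total after 3 periods: 44273
Difference B − A = 44273 − 42137 = 2136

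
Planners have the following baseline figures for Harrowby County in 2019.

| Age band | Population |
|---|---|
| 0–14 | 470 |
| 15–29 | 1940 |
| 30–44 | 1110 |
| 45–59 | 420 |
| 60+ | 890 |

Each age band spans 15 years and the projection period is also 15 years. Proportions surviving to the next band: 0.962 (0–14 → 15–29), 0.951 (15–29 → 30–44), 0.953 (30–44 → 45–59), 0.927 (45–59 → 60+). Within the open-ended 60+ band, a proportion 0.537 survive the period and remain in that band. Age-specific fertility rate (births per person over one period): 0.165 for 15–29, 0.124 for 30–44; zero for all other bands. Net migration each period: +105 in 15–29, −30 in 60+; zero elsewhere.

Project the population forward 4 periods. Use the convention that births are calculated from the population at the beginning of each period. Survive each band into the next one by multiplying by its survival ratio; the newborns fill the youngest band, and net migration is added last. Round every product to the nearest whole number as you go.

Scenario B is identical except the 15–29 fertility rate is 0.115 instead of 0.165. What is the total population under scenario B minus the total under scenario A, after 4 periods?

-181

— Period 1 —
Births: 1940 * 0.165 = 320 ; 1110 * 0.124 = 138 → 458
15–29: 470 * 0.962 = 452
30–44: 1940 * 0.951 = 1845
45–59: 1110 * 0.953 = 1058
60+: 420 * 0.927 + 890 * 0.537 = 389 + 478 = 867
Net migration: 15–29 + 105 → 557; 60+ − 30 → 837
Population now: 0–14=458, 15–29=557, 30–44=1845, 45–59=1058, 60+=837
— Period 2 —
Births: 557 * 0.165 = 92 ; 1845 * 0.124 = 229 → 321
15–29: 458 * 0.962 = 441
30–44: 557 * 0.951 = 530
45–59: 1845 * 0.953 = 1758
60+: 1058 * 0.927 + 837 * 0.537 = 981 + 449 = 1430
Net migration: 15–29 + 105 → 546; 60+ − 30 → 1400
Population now: 0–14=321, 15–29=546, 30–44=530, 45–59=1758, 60+=1400
— Period 3 —
Births: 546 * 0.165 = 90 ; 530 * 0.124 = 66 → 156
15–29: 321 * 0.962 = 309
30–44: 546 * 0.951 = 519
45–59: 530 * 0.953 = 505
60+: 1758 * 0.927 + 1400 * 0.537 = 1630 + 752 = 2382
Net migration: 15–29 + 105 → 414; 60+ − 30 → 2352
Population now: 0–14=156, 15–29=414, 30–44=519, 45–59=505, 60+=2352
— Period 4 —
Births: 414 * 0.165 = 68 ; 519 * 0.124 = 64 → 132
15–29: 156 * 0.962 = 150
30–44: 414 * 0.951 = 394
45–59: 519 * 0.953 = 495
60+: 505 * 0.927 + 2352 * 0.537 = 468 + 1263 = 1731
Net migration: 15–29 + 105 → 255; 60+ − 30 → 1701
Population now: 0–14=132, 15–29=255, 30–44=394, 45–59=495, 60+=1701
Scenario A total after 4 periods: 2977
Scenario B projection —
— Period 1 —
Births: 1940 * 0.115 = 223 ; 1110 * 0.124 = 138 → 361
15–29: 470 * 0.962 = 452
30–44: 1940 * 0.951 = 1845
45–59: 1110 * 0.953 = 1058
60+: 420 * 0.927 + 890 * 0.537 = 389 + 478 = 867
Net migration: 15–29 + 105 → 557; 60+ − 30 → 837
Population now: 0–14=361, 15–29=557, 30–44=1845, 45–59=1058, 60+=837
— Period 2 —
Births: 557 * 0.115 = 64 ; 1845 * 0.124 = 229 → 293
15–29: 361 * 0.962 = 347
30–44: 557 * 0.951 = 530
45–59: 1845 * 0.953 = 1758
60+: 1058 * 0.927 + 837 * 0.537 = 981 + 449 = 1430
Net migration: 15–29 + 105 → 452; 60+ − 30 → 1400
Population now: 0–14=293, 15–29=452, 30–44=530, 45–59=1758, 60+=1400
— Period 3 —
Births: 452 * 0.115 = 52 ; 530 * 0.124 = 66 → 118
15–29: 293 * 0.962 = 282
30–44: 452 * 0.951 = 430
45–59: 530 * 0.953 = 505
60+: 1758 * 0.927 + 1400 * 0.537 = 1630 + 752 = 2382
Net migration: 15–29 + 105 → 387; 60+ − 30 → 2352
Population now: 0–14=118, 15–29=387, 30–44=430, 45–59=505, 60+=2352
— Period 4 —
Births: 387 * 0.115 = 45 ; 430 * 0.124 = 53 → 98
15–29: 118 * 0.962 = 114
30–44: 387 * 0.951 = 368
45–59: 430 * 0.953 = 410
60+: 505 * 0.927 + 2352 * 0.537 = 468 + 1263 = 1731
Net migration: 15–29 + 105 → 219; 60+ − 30 → 1701
Population now: 0–14=98, 15–29=219, 30–44=368, 45–59=410, 60+=1701
Scenario B total after 4 periods: 2796
Difference B − A = 2796 − 2977 = -181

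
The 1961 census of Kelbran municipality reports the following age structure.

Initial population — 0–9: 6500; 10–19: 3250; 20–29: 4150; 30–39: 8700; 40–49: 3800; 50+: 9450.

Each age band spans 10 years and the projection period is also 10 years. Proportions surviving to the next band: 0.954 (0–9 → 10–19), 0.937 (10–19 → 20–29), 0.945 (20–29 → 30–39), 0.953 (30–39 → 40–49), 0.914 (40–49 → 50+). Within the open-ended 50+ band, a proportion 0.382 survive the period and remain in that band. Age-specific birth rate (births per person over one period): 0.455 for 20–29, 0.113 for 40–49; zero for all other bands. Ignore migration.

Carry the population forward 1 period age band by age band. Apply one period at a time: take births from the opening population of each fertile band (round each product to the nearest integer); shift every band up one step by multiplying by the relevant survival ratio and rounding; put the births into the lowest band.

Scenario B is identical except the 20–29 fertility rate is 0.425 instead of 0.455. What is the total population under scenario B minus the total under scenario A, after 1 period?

(Bands numbered youngest = 1 to oldest = 6.)
Period 1.
Births: 4150 * 0.455 = 1888, 3800 * 0.113 = 429 ⇒ total 2317
Band 2: 6500 * 0.954 = 6201
Band 3: 3250 * 0.937 = 3045
Band 4: 4150 * 0.945 = 3922
Band 5: 8700 * 0.953 = 8291
Band 6: 3800 * 0.914 + 9450 * 0.382 = 3473 + 3610 = 7083
End of period: [2317, 6201, 3045, 3922, 8291, 7083]
Scenario A total after 1 period: 30859
Scenario B projection —
Period 1.
Births: 4150 * 0.425 = 1764, 3800 * 0.113 = 429 ⇒ total 2193
Band 2: 6500 * 0.954 = 6201
Band 3: 3250 * 0.937 = 3045
Band 4: 4150 * 0.945 = 3922
Band 5: 8700 * 0.953 = 8291
Band 6: 3800 * 0.914 + 9450 * 0.382 = 3473 + 3610 = 7083
End of period: [2193, 6201, 3045, 3922, 8291, 7083]
Scenario B total after 1 period: 30735
Difference B − A = 30735 − 30859 = -124

-124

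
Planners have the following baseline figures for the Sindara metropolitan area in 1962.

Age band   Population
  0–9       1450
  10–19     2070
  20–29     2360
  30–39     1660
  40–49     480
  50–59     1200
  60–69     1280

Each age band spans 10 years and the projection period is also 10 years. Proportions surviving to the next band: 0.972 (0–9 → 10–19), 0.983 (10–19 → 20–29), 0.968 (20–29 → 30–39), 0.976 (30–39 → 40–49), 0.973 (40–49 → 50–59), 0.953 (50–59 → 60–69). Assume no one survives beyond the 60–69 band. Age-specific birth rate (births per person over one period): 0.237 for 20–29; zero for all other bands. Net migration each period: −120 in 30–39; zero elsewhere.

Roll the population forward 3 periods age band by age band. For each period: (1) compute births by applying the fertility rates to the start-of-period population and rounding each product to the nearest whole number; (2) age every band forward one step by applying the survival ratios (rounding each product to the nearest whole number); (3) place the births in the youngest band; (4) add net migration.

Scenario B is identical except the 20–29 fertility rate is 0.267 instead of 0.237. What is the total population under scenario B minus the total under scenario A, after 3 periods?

169

Let group 1 be 0–9 through group 7 = 60–69.
After projecting period 1:
Births: 2360 * 0.237 = 559
Group 2: 1450 * 0.972 = 1409
Group 3: 2070 * 0.983 = 2035
Group 4: 2360 * 0.968 = 2284
Group 5: 1660 * 0.976 = 1620
Group 6: 480 * 0.973 = 467
Group 7: 1200 * 0.953 = 1144
Net migration: Group 4 − 120 → 2164
Giving 559 / 1409 / 2035 / 2164 / 1620 / 467 / 1144.
After projecting period 2:
Births: 2035 * 0.237 = 482
Group 2: 559 * 0.972 = 543
Group 3: 1409 * 0.983 = 1385
Group 4: 2035 * 0.968 = 1970
Group 5: 2164 * 0.976 = 2112
Group 6: 1620 * 0.973 = 1576
Group 7: 467 * 0.953 = 445
Net migration: Group 4 − 120 → 1850
Giving 482 / 543 / 1385 / 1850 / 2112 / 1576 / 445.
After projecting period 3:
Births: 1385 * 0.237 = 328
Group 2: 482 * 0.972 = 469
Group 3: 543 * 0.983 = 534
Group 4: 1385 * 0.968 = 1341
Group 5: 1850 * 0.976 = 1806
Group 6: 2112 * 0.973 = 2055
Group 7: 1576 * 0.953 = 1502
Net migration: Group 4 − 120 → 1221
Giving 328 / 469 / 534 / 1221 / 1806 / 2055 / 1502.
Scenario A total after 3 periods: 7915
Scenario B projection —
After projecting period 1:
Births: 2360 * 0.267 = 630
Group 2: 1450 * 0.972 = 1409
Group 3: 2070 * 0.983 = 2035
Group 4: 2360 * 0.968 = 2284
Group 5: 1660 * 0.976 = 1620
Group 6: 480 * 0.973 = 467
Group 7: 1200 * 0.953 = 1144
Net migration: Group 4 − 120 → 2164
Giving 630 / 1409 / 2035 / 2164 / 1620 / 467 / 1144.
After projecting period 2:
Births: 2035 * 0.267 = 543
Group 2: 630 * 0.972 = 612
Group 3: 1409 * 0.983 = 1385
Group 4: 2035 * 0.968 = 1970
Group 5: 2164 * 0.976 = 2112
Group 6: 1620 * 0.973 = 1576
Group 7: 467 * 0.953 = 445
Net migration: Group 4 − 120 → 1850
Giving 543 / 612 / 1385 / 1850 / 2112 / 1576 / 445.
After projecting period 3:
Births: 1385 * 0.267 = 370
Group 2: 543 * 0.972 = 528
Group 3: 612 * 0.983 = 602
Group 4: 1385 * 0.968 = 1341
Group 5: 1850 * 0.976 = 1806
Group 6: 2112 * 0.973 = 2055
Group 7: 1576 * 0.953 = 1502
Net migration: Group 4 − 120 → 1221
Giving 370 / 528 / 602 / 1221 / 1806 / 2055 / 1502.
Scenario B total after 3 periods: 8084
Difference B − A = 8084 − 7915 = 169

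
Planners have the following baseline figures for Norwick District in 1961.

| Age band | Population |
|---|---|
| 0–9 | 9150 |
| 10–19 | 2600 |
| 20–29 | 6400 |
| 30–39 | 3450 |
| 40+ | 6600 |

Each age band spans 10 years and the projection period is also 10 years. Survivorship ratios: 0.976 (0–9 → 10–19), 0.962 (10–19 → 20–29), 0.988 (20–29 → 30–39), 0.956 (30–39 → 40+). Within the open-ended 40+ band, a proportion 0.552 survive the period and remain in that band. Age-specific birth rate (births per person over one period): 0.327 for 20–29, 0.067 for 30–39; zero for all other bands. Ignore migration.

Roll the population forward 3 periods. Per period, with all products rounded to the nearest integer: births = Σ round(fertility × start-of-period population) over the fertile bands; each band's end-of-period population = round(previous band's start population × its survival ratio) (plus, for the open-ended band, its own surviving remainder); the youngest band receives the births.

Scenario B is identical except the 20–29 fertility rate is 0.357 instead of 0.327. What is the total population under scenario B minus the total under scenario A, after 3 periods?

Period 1:
Births: 6400 * 0.327 = 2093 ; 3450 * 0.067 = 231 ⇒ total 2324
10–19: 9150 * 0.976 = 8930
20–29: 2600 * 0.962 = 2501
30–39: 6400 * 0.988 = 6323
40+: 3450 * 0.956 + 6600 * 0.552 = 3298 + 3643 = 6941
→ [2324, 8930, 2501, 6323, 6941]
Period 2:
Births: 2501 * 0.327 = 818 ; 6323 * 0.067 = 424 ⇒ total 1242
10–19: 2324 * 0.976 = 2268
20–29: 8930 * 0.962 = 8591
30–39: 2501 * 0.988 = 2471
40+: 6323 * 0.956 + 6941 * 0.552 = 6045 + 3831 = 9876
→ [1242, 2268, 8591, 2471, 9876]
Period 3:
Births: 8591 * 0.327 = 2809 ; 2471 * 0.067 = 166 ⇒ total 2975
10–19: 1242 * 0.976 = 1212
20–29: 2268 * 0.962 = 2182
30–39: 8591 * 0.988 = 8488
40+: 2471 * 0.956 + 9876 * 0.552 = 2362 + 5452 = 7814
→ [2975, 1212, 2182, 8488, 7814]
Scenario A total after 3 periods: 22671
Scenario B projection —
Period 1:
Births: 6400 * 0.357 = 2285 ; 3450 * 0.067 = 231 ⇒ total 2516
10–19: 9150 * 0.976 = 8930
20–29: 2600 * 0.962 = 2501
30–39: 6400 * 0.988 = 6323
40+: 3450 * 0.956 + 6600 * 0.552 = 3298 + 3643 = 6941
→ [2516, 8930, 2501, 6323, 6941]
Period 2:
Births: 2501 * 0.357 = 893 ; 6323 * 0.067 = 424 ⇒ total 1317
10–19: 2516 * 0.976 = 2456
20–29: 8930 * 0.962 = 8591
30–39: 2501 * 0.988 = 2471
40+: 6323 * 0.956 + 6941 * 0.552 = 6045 + 3831 = 9876
→ [1317, 2456, 8591, 2471, 9876]
Period 3:
Births: 8591 * 0.357 = 3067 ; 2471 * 0.067 = 166 ⇒ total 3233
10–19: 1317 * 0.976 = 1285
20–29: 2456 * 0.962 = 2363
30–39: 8591 * 0.988 = 8488
40+: 2471 * 0.956 + 9876 * 0.552 = 2362 + 5452 = 7814
→ [3233, 1285, 2363, 8488, 7814]
Scenario B total after 3 periods: 23183
Difference B − A = 23183 − 22671 = 512

512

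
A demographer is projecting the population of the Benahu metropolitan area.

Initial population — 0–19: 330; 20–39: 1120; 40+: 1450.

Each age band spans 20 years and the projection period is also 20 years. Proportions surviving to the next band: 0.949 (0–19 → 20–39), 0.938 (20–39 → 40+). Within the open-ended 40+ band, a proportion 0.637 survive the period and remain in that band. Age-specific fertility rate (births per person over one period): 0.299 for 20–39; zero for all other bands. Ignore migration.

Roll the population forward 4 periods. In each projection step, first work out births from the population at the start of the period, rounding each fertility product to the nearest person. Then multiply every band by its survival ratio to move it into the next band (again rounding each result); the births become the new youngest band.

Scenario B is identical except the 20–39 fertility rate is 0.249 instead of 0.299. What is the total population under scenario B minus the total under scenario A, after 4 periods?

-81

(Groups numbered youngest = 1 to oldest = 3.)
Period 1.
Births: 1120 × 0.299 = 335
Group 2: 330 × 0.949 = 313
Group 3: 1120 × 0.938 + 1450 × 0.637 = 1051 + 924 = 1975
→ [335, 313, 1975]
Period 2.
Births: 313 × 0.299 = 94
Group 2: 335 × 0.949 = 318
Group 3: 313 × 0.938 + 1975 × 0.637 = 294 + 1258 = 1552
→ [94, 318, 1552]
Period 3.
Births: 318 × 0.299 = 95
Group 2: 94 × 0.949 = 89
Group 3: 318 × 0.938 + 1552 × 0.637 = 298 + 989 = 1287
→ [95, 89, 1287]
Period 4.
Births: 89 × 0.299 = 27
Group 2: 95 × 0.949 = 90
Group 3: 89 × 0.938 + 1287 × 0.637 = 83 + 820 = 903
→ [27, 90, 903]
Scenario A total after 4 periods: 1020
Scenario B projection —
Period 1.
Births: 1120 × 0.249 = 279
Group 2: 330 × 0.949 = 313
Group 3: 1120 × 0.938 + 1450 × 0.637 = 1051 + 924 = 1975
→ [279, 313, 1975]
Period 2.
Births: 313 × 0.249 = 78
Group 2: 279 × 0.949 = 265
Group 3: 313 × 0.938 + 1975 × 0.637 = 294 + 1258 = 1552
→ [78, 265, 1552]
Period 3.
Births: 265 × 0.249 = 66
Group 2: 78 × 0.949 = 74
Group 3: 265 × 0.938 + 1552 × 0.637 = 249 + 989 = 1238
→ [66, 74, 1238]
Period 4.
Births: 74 × 0.249 = 18
Group 2: 66 × 0.949 = 63
Group 3: 74 × 0.938 + 1238 × 0.637 = 69 + 789 = 858
→ [18, 63, 858]
Scenario B total after 4 periods: 939
Difference B − A = 939 − 1020 = -81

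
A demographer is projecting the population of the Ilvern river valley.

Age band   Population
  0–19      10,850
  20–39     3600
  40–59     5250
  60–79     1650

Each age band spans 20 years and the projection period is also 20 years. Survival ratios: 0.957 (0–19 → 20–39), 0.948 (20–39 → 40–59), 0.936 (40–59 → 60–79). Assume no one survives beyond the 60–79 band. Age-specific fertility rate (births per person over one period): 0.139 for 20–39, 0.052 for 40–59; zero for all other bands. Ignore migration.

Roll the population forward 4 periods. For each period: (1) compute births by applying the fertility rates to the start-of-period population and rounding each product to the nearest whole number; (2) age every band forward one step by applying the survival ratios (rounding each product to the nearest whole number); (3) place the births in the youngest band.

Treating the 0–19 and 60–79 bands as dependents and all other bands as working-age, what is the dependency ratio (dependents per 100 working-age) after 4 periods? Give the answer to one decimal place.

44.2

Let group 1 be 0–19 through group 4 = 60–79.
— Period 1 —
Births: 3600 × 0.139 = 500, 5250 × 0.052 = 273 ⇒ total 773
Group 2: 10850 × 0.957 = 10383
Group 3: 3600 × 0.948 = 3413
Group 4: 5250 × 0.936 = 4914
End of period: [773, 10383, 3413, 4914]
— Period 2 —
Births: 10383 × 0.139 = 1443, 3413 × 0.052 = 177 ⇒ total 1620
Group 2: 773 × 0.957 = 740
Group 3: 10383 × 0.948 = 9843
Group 4: 3413 × 0.936 = 3195
End of period: [1620, 740, 9843, 3195]
— Period 3 —
Births: 740 × 0.139 = 103, 9843 × 0.052 = 512 ⇒ total 615
Group 2: 1620 × 0.957 = 1550
Group 3: 740 × 0.948 = 702
Group 4: 9843 × 0.936 = 9213
End of period: [615, 1550, 702, 9213]
— Period 4 —
Births: 1550 × 0.139 = 215, 702 × 0.052 = 37 ⇒ total 252
Group 2: 615 × 0.957 = 589
Group 3: 1550 × 0.948 = 1469
Group 4: 702 × 0.936 = 657
End of period: [252, 589, 1469, 657]
Dependents (band 0–19 + band 60–79) = 252 + 657 = 909; working-age = 2058; ratio = 909/2058 × 100 = 44.2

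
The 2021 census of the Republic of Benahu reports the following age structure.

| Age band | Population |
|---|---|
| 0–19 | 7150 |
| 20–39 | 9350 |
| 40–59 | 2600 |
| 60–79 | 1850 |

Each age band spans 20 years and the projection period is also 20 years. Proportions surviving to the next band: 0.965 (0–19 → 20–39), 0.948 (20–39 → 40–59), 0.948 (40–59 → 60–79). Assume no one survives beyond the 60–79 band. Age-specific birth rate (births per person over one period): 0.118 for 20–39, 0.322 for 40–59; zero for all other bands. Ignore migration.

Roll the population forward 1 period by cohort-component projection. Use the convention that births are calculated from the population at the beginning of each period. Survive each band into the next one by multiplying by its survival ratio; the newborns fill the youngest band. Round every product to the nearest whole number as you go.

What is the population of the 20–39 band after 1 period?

Numbering the bands 1..4 from youngest to oldest:
Period 1.
Births: 9350 × 0.118 = 1103 ; 2600 × 0.322 = 837 — total 1940
Band 2: 7150 × 0.965 = 6900
Band 3: 9350 × 0.948 = 8864
Band 4: 2600 × 0.948 = 2465
Giving 1940 / 6900 / 8864 / 2465.

6900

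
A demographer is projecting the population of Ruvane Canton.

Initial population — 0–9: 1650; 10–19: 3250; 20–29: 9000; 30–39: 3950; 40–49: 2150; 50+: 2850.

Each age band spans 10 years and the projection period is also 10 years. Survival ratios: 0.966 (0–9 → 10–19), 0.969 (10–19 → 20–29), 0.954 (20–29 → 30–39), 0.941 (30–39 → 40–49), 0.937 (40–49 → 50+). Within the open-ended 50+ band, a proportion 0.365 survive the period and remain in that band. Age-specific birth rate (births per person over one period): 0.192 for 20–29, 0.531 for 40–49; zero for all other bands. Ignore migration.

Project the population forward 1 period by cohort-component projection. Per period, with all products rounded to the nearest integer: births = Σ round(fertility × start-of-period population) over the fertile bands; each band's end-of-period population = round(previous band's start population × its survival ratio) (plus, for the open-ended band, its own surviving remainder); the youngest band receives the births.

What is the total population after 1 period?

22971

(Groups numbered youngest = 1 to oldest = 6.)
Period 1:
Births: 9000 × 0.192 = 1728, 2150 × 0.531 = 1142 → total 2870
Group 2: 1650 × 0.966 = 1594
Group 3: 3250 × 0.969 = 3149
Group 4: 9000 × 0.954 = 8586
Group 5: 3950 × 0.941 = 3717
Group 6: 2150 × 0.937 + 2850 × 0.365 = 2015 + 1040 = 3055
Population now: 0–9=2870, 10–19=1594, 20–29=3149, 30–39=8586, 40–49=3717, 50+=3055
Total after period 1: 2870 + 1594 + 3149 + 8586 + 3717 + 3055 = 22971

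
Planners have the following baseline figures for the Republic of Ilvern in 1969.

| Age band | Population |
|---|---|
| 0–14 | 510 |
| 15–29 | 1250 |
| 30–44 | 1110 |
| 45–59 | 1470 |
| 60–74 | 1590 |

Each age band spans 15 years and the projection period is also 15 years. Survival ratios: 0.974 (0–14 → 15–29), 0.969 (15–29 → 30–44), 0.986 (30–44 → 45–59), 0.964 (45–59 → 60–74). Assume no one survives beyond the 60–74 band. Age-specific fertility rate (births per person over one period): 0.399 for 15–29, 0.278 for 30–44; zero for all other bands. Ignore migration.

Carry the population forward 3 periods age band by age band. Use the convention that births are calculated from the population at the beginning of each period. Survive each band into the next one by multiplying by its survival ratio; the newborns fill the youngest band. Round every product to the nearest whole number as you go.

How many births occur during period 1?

808

Let band 1 be 0–14 through band 5 = 60–74.
After projecting period 1:
Births: 1250 × 0.399 = 499 ; 1110 × 0.278 = 309 ⇒ total 808
Band 2: 510 × 0.974 = 497
Band 3: 1250 × 0.969 = 1211
Band 4: 1110 × 0.986 = 1094
Band 5: 1470 × 0.964 = 1417
Giving 808 / 497 / 1211 / 1094 / 1417.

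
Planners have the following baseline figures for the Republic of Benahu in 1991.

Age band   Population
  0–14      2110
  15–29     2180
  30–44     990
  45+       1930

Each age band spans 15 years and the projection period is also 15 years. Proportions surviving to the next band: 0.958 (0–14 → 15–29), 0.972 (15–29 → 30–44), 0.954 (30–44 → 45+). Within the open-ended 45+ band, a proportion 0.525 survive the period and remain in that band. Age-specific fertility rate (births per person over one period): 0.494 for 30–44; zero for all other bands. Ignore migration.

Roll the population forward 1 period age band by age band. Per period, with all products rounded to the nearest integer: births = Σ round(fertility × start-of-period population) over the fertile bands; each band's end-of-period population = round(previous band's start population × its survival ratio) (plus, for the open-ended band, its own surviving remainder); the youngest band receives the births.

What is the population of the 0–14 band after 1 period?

489

Period 1.
Births: 990 × 0.494 = 489
15–29: 2110 × 0.958 = 2021
30–44: 2180 × 0.972 = 2119
45+: 990 × 0.954 + 1930 × 0.525 = 944 + 1013 = 1957
End of period: [489, 2021, 2119, 1957]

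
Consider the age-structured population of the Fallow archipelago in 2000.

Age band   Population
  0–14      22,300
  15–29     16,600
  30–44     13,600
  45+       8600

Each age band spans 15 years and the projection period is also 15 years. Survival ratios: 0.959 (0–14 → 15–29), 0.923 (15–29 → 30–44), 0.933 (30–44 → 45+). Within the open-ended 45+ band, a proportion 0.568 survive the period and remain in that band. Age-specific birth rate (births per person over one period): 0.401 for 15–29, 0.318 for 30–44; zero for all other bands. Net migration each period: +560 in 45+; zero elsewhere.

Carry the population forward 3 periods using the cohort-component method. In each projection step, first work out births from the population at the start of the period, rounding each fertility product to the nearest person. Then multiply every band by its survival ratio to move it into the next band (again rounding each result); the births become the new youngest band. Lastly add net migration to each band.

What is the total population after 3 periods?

66382

Period 1.
Births: 16600 × 0.401 = 6657 ; 13600 × 0.318 = 4325 → 10982
15–29: 22300 × 0.959 = 21386
30–44: 16600 × 0.923 = 15322
45+: 13600 × 0.933 + 8600 × 0.568 = 12689 + 4885 = 17574
Net migration: 45+ + 560 → 18134
Giving 10982 / 21386 / 15322 / 18134.
Period 2.
Births: 21386 × 0.401 = 8576 ; 15322 × 0.318 = 4872 → 13448
15–29: 10982 × 0.959 = 10532
30–44: 21386 × 0.923 = 19739
45+: 15322 × 0.933 + 18134 × 0.568 = 14295 + 10300 = 24595
Net migration: 45+ + 560 → 25155
Giving 13448 / 10532 / 19739 / 25155.
Period 3.
Births: 10532 × 0.401 = 4223 ; 19739 × 0.318 = 6277 → 10500
15–29: 13448 × 0.959 = 12897
30–44: 10532 × 0.923 = 9721
45+: 19739 × 0.933 + 25155 × 0.568 = 18416 + 14288 = 32704
Net migration: 45+ + 560 → 33264
Giving 10500 / 12897 / 9721 / 33264.
Total after period 3: 10500 + 12897 + 9721 + 33264 = 66382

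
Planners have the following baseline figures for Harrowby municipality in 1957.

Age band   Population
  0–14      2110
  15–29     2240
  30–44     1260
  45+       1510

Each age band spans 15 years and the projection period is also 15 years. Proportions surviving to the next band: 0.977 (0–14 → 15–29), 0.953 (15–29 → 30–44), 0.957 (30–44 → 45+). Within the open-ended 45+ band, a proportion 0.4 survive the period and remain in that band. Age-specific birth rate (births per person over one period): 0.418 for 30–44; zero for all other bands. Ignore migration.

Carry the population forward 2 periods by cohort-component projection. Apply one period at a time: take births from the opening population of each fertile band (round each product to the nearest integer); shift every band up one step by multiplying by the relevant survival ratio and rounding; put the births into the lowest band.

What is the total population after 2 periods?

6138

(Groups numbered youngest = 1 to oldest = 4.)
— Period 1 —
Births: 1260 × 0.418 = 527
Group 2: 2110 × 0.977 = 2061
Group 3: 2240 × 0.953 = 2135
Group 4: 1260 × 0.957 + 1510 × 0.4 = 1206 + 604 = 1810
Population now: 0–14=527, 15–29=2061, 30–44=2135, 45+=1810
— Period 2 —
Births: 2135 × 0.418 = 892
Group 2: 527 × 0.977 = 515
Group 3: 2061 × 0.953 = 1964
Group 4: 2135 × 0.957 + 1810 × 0.4 = 2043 + 724 = 2767
Population now: 0–14=892, 15–29=515, 30–44=1964, 45+=2767
Total after period 2: 892 + 515 + 1964 + 2767 = 6138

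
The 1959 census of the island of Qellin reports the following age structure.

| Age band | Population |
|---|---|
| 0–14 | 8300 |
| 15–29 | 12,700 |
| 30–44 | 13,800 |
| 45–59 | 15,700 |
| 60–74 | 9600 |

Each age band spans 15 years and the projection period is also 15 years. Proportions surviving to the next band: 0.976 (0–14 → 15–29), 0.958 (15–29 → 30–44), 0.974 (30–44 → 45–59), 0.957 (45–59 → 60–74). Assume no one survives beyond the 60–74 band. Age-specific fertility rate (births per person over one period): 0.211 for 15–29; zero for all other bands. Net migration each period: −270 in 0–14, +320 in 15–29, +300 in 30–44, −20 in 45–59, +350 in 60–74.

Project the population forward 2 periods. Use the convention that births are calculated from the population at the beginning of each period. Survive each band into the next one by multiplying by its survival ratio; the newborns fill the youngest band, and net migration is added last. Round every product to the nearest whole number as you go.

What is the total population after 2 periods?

37863

Call the groups 1 to 5, youngest first.
[period 1]
Births: 12700 × 0.211 = 2680
Group 2: 8300 × 0.976 = 8101
Group 3: 12700 × 0.958 = 12167
Group 4: 13800 × 0.974 = 13441
Group 5: 15700 × 0.957 = 15025
Net migration: Group 1 − 270 → 2410; Group 2 + 320 → 8421; Group 3 + 300 → 12467; Group 4 − 20 → 13421; Group 5 + 350 → 15375
Giving 2410 / 8421 / 12467 / 13421 / 15375.
[period 2]
Births: 8421 × 0.211 = 1777
Group 2: 2410 × 0.976 = 2352
Group 3: 8421 × 0.958 = 8067
Group 4: 12467 × 0.974 = 12143
Group 5: 13421 × 0.957 = 12844
Net migration: Group 1 − 270 → 1507; Group 2 + 320 → 2672; Group 3 + 300 → 8367; Group 4 − 20 → 12123; Group 5 + 350 → 13194
Giving 1507 / 2672 / 8367 / 12123 / 13194.
Total after period 2: 1507 + 2672 + 8367 + 12123 + 13194 = 37863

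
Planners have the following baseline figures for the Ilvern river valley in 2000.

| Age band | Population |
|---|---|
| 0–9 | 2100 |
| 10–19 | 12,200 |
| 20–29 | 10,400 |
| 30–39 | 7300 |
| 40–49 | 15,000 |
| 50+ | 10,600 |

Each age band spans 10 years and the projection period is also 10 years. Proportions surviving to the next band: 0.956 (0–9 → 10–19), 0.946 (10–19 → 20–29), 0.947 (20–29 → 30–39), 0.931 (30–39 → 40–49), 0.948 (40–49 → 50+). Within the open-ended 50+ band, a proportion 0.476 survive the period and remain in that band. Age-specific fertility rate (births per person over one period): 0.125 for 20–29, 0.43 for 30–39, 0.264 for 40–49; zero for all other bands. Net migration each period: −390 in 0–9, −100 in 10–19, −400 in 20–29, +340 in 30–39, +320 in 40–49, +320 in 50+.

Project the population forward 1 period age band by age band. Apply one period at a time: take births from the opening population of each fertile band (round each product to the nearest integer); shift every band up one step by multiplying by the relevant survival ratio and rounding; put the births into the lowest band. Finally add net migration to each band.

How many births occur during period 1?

8399

Period 1.
Births: 10400 * 0.125 = 1300 ; 7300 * 0.43 = 3139 ; 15000 * 0.264 = 3960 — total 8399
10–19: 2100 * 0.956 = 2008
20–29: 12200 * 0.946 = 11541
30–39: 10400 * 0.947 = 9849
40–49: 7300 * 0.931 = 6796
50+: 15000 * 0.948 + 10600 * 0.476 = 14220 + 5046 = 19266
Net migration: 0–9 − 390 → 8009; 10–19 − 100 → 1908; 20–29 − 400 → 11141; 30–39 + 340 → 10189; 40–49 + 320 → 7116; 50+ + 320 → 19586
End of period: [8009, 1908, 11141, 10189, 7116, 19586]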